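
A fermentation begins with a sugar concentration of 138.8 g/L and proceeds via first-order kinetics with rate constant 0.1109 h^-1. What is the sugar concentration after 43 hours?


S = S0 * exp(-k * t)
S = 138.8 * exp(-0.1109 * 43)
S = 1.1786 g/L

1.1786 g/L


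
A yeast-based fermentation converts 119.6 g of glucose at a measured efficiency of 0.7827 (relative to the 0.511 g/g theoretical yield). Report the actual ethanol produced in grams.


Actual ethanol: m = 0.511 * 119.6 * 0.7827
m = 47.8352 g

47.8352 g


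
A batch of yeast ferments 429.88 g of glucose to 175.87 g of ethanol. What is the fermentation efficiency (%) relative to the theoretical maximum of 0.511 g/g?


Fermentation efficiency = (actual / (0.511 * glucose)) * 100
= (175.87 / (0.511 * 429.88)) * 100
= 80.0615%

80.0615%


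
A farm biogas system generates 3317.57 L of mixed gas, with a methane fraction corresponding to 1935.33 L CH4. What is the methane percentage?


CH4% = V_CH4 / V_total * 100
= 1935.33 / 3317.57 * 100
= 58.3358%

58.3358%


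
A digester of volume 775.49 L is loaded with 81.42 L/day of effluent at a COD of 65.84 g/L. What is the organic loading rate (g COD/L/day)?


OLR = Q * S / V
= 81.42 * 65.84 / 775.49
= 6.9127 g/L/day

6.9127 g/L/day


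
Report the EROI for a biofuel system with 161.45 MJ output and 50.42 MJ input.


EROI = E_out / E_in
= 161.45 / 50.42
= 3.2021

3.2021


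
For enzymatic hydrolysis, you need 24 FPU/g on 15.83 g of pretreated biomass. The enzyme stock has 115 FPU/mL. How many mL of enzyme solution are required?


V = dosage * m_sub / activity
V = 24 * 15.83 / 115
V = 3.3037 mL

3.3037 mL


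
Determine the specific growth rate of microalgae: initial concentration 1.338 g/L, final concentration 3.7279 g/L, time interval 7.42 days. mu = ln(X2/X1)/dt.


mu = ln(X2/X1) / dt
= ln(3.7279/1.338) / 7.42
= 0.1381 per day

0.1381 per day


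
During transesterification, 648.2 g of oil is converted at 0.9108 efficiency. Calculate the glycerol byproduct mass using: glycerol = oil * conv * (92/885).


glycerol = oil * conv * (92/885)
= 648.2 * 0.9108 * 92 / 885
= 61.3729 g

61.3729 g


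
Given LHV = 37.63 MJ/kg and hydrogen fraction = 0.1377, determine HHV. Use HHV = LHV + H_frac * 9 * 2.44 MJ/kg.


HHV = LHV + H_frac * 9 * 2.44
= 37.63 + 0.1377 * 9 * 2.44
= 40.6539 MJ/kg

40.6539 MJ/kg


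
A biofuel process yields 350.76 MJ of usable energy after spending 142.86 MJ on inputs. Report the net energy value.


NEV = E_out - E_in
= 350.76 - 142.86
= 207.9000 MJ

207.9000 MJ


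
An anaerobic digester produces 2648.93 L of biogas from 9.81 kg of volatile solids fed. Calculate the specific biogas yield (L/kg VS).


Y = V / VS
= 2648.93 / 9.81
= 270.0234 L/kg VS

270.0234 L/kg VS


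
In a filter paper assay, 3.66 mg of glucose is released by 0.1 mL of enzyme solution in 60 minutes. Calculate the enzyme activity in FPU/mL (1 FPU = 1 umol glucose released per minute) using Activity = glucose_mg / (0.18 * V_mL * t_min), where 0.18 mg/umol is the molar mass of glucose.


Activity = glucose_mg / (0.18 mg/umol * V_mL * t_min)
= 3.66 / (0.18 * 0.1 * 60)
= 3.3889 FPU/mL

3.3889 FPU/mL


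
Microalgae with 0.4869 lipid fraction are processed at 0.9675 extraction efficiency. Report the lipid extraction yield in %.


Y = lipid_content * extraction_eff * 100
= 0.4869 * 0.9675 * 100
= 47.1076%

47.1076%


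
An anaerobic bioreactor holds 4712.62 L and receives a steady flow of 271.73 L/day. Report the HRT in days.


HRT = V / Q
= 4712.62 / 271.73
= 17.3430 days

17.3430 days


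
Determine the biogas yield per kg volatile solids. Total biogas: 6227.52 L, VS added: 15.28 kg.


Y = V / VS
= 6227.52 / 15.28
= 407.5602 L/kg VS

407.5602 L/kg VS


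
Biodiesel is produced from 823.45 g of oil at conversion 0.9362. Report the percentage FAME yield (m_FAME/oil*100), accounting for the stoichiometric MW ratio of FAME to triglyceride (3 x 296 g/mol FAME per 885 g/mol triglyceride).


m_FAME = oil * conv * (3 * 296 / 885) = oil * conv * (888/885)
= 823.45 * 0.9362 * 888 / 885
= 773.5272 g
Y = m_FAME / oil * 100 = conv * (888/885) * 100
= 0.9362 * 888 / 885 * 100
= 93.94%

93.94%


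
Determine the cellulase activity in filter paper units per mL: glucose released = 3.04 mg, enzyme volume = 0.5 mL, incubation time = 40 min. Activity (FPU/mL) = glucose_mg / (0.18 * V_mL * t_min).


Activity = glucose_mg / (0.18 mg/umol * V_mL * t_min)
= 3.04 / (0.18 * 0.5 * 40)
= 0.8444 FPU/mL

0.8444 FPU/mL


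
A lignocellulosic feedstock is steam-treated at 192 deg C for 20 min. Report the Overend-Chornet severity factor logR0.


logR0 = log10(t * exp((T - 100) / 14.75))
= log10(20 * exp((192 - 100) / 14.75))
= 4.0098

4.0098


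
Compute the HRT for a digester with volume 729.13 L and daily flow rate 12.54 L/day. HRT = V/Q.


HRT = V / Q
= 729.13 / 12.54
= 58.1443 days

58.1443 days


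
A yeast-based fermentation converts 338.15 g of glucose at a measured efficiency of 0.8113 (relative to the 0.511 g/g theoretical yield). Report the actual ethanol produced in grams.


Actual ethanol: m = 0.511 * 338.15 * 0.8113
m = 140.1883 g

140.1883 g


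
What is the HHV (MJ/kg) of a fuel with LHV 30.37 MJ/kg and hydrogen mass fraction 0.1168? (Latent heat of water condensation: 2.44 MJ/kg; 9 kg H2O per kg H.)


HHV = LHV + H_frac * 9 * 2.44
= 30.37 + 0.1168 * 9 * 2.44
= 32.9349 MJ/kg

32.9349 MJ/kg


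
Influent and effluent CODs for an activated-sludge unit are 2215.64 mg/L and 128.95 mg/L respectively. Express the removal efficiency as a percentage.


eta = (COD_in - COD_out) / COD_in * 100
= (2215.64 - 128.95) / 2215.64 * 100
= 94.1800%

94.1800%


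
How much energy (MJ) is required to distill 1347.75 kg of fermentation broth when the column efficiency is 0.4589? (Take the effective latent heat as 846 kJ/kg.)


E = m * 846 / (eta * 1000)
= 1347.75 * 846 / (0.4589 * 1000)
= 2484.6295 MJ

2484.6295 MJ


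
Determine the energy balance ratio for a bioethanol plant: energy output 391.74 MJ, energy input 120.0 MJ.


EROI = E_out / E_in
= 391.74 / 120.0
= 3.2645

3.2645


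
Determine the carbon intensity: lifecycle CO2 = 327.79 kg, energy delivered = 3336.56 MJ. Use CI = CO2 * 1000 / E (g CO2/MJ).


CI = CO2 * 1000 / E
= 327.79 * 1000 / 3336.56
= 98.2419 g CO2/MJ

98.2419 g CO2/MJ


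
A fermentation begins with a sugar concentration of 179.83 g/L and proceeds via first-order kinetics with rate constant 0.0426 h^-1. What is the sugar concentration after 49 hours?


S = S0 * exp(-k * t)
S = 179.83 * exp(-0.0426 * 49)
S = 22.3006 g/L

22.3006 g/L


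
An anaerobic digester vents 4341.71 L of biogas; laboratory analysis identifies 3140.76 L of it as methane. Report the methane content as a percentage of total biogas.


CH4% = V_CH4 / V_total * 100
= 3140.76 / 4341.71 * 100
= 72.3392%

72.3392%


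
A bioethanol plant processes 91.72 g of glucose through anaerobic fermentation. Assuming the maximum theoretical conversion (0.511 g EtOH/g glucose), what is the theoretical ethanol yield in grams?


Theoretical ethanol yield: m_EtOH = 0.511 * m_glucose
m_EtOH = 0.511 * 91.72 = 46.8689 g

46.8689 g


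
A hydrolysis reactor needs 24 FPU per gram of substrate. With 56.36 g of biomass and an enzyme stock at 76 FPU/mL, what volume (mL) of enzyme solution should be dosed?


V = dosage * m_sub / activity
V = 24 * 56.36 / 76
V = 17.7979 mL

17.7979 mL


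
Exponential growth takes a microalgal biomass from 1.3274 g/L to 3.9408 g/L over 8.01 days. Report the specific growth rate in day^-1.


mu = ln(X2/X1) / dt
= ln(3.9408/1.3274) / 8.01
= 0.1359 per day

0.1359 per day


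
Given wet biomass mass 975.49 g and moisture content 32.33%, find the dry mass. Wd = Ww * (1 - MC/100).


Wd = Ww * (1 - MC/100)
= 975.49 * (1 - 32.33/100)
= 660.1141 g

660.1141 g


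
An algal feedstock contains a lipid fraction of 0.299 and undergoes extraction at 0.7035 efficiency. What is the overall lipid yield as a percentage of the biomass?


Y = lipid_content * extraction_eff * 100
= 0.299 * 0.7035 * 100
= 21.0346%

21.0346%


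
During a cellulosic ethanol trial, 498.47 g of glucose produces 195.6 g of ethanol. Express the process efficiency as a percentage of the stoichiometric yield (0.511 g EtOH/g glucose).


Fermentation efficiency = (actual / (0.511 * glucose)) * 100
= (195.6 / (0.511 * 498.47)) * 100
= 76.7908%

76.7908%


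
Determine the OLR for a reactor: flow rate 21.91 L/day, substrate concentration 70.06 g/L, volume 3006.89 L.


OLR = Q * S / V
= 21.91 * 70.06 / 3006.89
= 0.5105 g/L/day

0.5105 g/L/day


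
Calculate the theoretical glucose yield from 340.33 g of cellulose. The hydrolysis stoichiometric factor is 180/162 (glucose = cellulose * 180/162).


glucose = cellulose * 180/162
= 340.33 * 180/162
= 378.1444 g

378.1444 g


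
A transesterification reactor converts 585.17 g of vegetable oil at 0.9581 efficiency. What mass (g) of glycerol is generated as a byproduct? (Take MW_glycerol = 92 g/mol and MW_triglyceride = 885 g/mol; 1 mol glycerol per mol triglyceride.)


glycerol = oil * conv * (92/885)
= 585.17 * 0.9581 * 92 / 885
= 58.2824 g

58.2824 g


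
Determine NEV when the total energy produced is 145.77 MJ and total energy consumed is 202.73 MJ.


NEV = E_out - E_in
= 145.77 - 202.73
= -56.9600 MJ

-56.9600 MJ


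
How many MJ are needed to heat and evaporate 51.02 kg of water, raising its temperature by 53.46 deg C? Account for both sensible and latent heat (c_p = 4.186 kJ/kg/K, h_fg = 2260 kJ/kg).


E = m_water * (4.186 * dT + 2260) / 1000
= 51.02 * (4.186 * 53.46 + 2260) / 1000
= 126.7226 MJ

126.7226 MJ


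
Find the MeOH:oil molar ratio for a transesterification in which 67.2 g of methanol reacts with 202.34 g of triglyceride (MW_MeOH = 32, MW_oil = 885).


Molar ratio = n_MeOH / n_oil = (MeOH/32) / (oil/885) = (MeOH * 885) / (32 * oil)
= (67.2 * 885) / (32 * 202.34)
= 9.1850

9.1850


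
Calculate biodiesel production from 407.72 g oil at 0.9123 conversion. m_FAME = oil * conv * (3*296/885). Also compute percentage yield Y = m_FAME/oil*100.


m_FAME = oil * conv * (3 * 296 / 885) = oil * conv * (888/885)
= 407.72 * 0.9123 * 888 / 885
= 373.2238 g
Y = m_FAME / oil * 100 = conv * (888/885) * 100
= 0.9123 * 888 / 885 * 100
= 91.54%

373.2238 g FAME; Y = 91.54%


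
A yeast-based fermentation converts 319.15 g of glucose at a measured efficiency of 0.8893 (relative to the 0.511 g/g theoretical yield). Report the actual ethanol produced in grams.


Actual ethanol: m = 0.511 * 319.15 * 0.8893
m = 145.0321 g

145.0321 g


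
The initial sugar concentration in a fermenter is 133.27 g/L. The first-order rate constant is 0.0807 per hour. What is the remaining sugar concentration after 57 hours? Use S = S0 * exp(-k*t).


S = S0 * exp(-k * t)
S = 133.27 * exp(-0.0807 * 57)
S = 1.3397 g/L

1.3397 g/L


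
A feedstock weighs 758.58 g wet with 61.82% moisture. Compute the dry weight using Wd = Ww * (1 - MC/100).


Wd = Ww * (1 - MC/100)
= 758.58 * (1 - 61.82/100)
= 289.6258 g

289.6258 g


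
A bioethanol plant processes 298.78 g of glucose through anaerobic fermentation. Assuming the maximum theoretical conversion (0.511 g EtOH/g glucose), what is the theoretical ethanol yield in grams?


Theoretical ethanol yield: m_EtOH = 0.511 * m_glucose
m_EtOH = 0.511 * 298.78 = 152.6766 g

152.6766 g


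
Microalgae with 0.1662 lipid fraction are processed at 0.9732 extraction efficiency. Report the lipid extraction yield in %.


Y = lipid_content * extraction_eff * 100
= 0.1662 * 0.9732 * 100
= 16.1746%

16.1746%


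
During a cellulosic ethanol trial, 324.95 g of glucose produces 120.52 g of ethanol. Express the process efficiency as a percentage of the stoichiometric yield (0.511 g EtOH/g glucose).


Fermentation efficiency = (actual / (0.511 * glucose)) * 100
= (120.52 / (0.511 * 324.95)) * 100
= 72.5808%

72.5808%


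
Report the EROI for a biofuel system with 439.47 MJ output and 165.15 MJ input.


EROI = E_out / E_in
= 439.47 / 165.15
= 2.6610

2.6610


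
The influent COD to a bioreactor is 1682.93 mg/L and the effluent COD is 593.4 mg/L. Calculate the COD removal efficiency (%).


eta = (COD_in - COD_out) / COD_in * 100
= (1682.93 - 593.4) / 1682.93 * 100
= 64.7401%

64.7401%


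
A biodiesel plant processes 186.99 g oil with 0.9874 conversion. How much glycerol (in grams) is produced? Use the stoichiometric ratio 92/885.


glycerol = oil * conv * (92/885)
= 186.99 * 0.9874 * 92 / 885
= 19.1936 g

19.1936 g


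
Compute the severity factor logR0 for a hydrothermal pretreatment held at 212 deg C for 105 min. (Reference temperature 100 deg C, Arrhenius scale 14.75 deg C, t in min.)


logR0 = log10(t * exp((T - 100) / 14.75))
= log10(105 * exp((212 - 100) / 14.75))
= 5.3189

5.3189


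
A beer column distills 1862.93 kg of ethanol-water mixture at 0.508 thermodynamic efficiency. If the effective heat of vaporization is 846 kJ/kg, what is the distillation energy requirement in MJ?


E = m * 846 / (eta * 1000)
= 1862.93 * 846 / (0.508 * 1000)
= 3102.4385 MJ

3102.4385 MJ


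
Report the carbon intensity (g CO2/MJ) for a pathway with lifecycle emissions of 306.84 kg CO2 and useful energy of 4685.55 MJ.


CI = CO2 * 1000 / E
= 306.84 * 1000 / 4685.55
= 65.4864 g CO2/MJ

65.4864 g CO2/MJ


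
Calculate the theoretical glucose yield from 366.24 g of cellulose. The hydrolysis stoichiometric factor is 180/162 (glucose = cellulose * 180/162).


glucose = cellulose * 180/162
= 366.24 * 180/162
= 406.9333 g

406.9333 g


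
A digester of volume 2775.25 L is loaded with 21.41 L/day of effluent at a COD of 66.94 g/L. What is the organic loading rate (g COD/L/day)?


OLR = Q * S / V
= 21.41 * 66.94 / 2775.25
= 0.5164 g/L/day

0.5164 g/L/day


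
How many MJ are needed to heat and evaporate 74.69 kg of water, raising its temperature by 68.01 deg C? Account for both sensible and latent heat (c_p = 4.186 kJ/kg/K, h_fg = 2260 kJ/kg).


E = m_water * (4.186 * dT + 2260) / 1000
= 74.69 * (4.186 * 68.01 + 2260) / 1000
= 190.0629 MJ

190.0629 MJ


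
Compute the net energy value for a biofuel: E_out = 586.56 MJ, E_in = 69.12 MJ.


NEV = E_out - E_in
= 586.56 - 69.12
= 517.4400 MJ

517.4400 MJ


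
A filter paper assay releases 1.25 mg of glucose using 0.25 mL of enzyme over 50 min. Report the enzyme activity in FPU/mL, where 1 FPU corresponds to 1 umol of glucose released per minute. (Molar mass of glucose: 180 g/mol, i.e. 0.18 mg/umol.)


Activity = glucose_mg / (0.18 mg/umol * V_mL * t_min)
= 1.25 / (0.18 * 0.25 * 50)
= 0.5556 FPU/mL

0.5556 FPU/mL


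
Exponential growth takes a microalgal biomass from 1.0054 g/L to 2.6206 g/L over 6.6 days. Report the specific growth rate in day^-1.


mu = ln(X2/X1) / dt
= ln(2.6206/1.0054) / 6.6
= 0.1452 per day

0.1452 per day


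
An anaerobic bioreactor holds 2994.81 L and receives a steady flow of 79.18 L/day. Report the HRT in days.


HRT = V / Q
= 2994.81 / 79.18
= 37.8228 days

37.8228 days


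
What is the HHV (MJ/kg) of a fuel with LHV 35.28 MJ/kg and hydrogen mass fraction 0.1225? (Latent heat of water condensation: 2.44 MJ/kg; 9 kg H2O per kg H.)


HHV = LHV + H_frac * 9 * 2.44
= 35.28 + 0.1225 * 9 * 2.44
= 37.9701 MJ/kg

37.9701 MJ/kg


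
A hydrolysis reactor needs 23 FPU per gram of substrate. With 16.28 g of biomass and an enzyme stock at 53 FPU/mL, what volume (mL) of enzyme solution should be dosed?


V = dosage * m_sub / activity
V = 23 * 16.28 / 53
V = 7.0649 mL

7.0649 mL


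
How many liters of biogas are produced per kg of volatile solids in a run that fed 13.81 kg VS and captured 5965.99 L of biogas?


Y = V / VS
= 5965.99 / 13.81
= 432.0051 L/kg VS

432.0051 L/kg VS


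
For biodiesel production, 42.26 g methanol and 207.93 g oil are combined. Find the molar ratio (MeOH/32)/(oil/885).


Molar ratio = n_MeOH / n_oil = (MeOH/32) / (oil/885) = (MeOH * 885) / (32 * oil)
= (42.26 * 885) / (32 * 207.93)
= 5.6209

5.6209


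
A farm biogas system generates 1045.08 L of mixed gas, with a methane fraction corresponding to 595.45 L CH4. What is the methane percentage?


CH4% = V_CH4 / V_total * 100
= 595.45 / 1045.08 * 100
= 56.9765%

56.9765%


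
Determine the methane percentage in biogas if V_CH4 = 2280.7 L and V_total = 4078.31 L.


CH4% = V_CH4 / V_total * 100
= 2280.7 / 4078.31 * 100
= 55.9227%

55.9227%


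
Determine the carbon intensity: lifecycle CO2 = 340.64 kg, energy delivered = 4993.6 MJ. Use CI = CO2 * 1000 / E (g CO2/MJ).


CI = CO2 * 1000 / E
= 340.64 * 1000 / 4993.6
= 68.2153 g CO2/MJ

68.2153 g CO2/MJ


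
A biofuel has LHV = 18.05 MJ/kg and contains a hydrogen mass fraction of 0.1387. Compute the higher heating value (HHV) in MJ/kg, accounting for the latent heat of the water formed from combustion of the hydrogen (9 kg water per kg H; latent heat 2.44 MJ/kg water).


HHV = LHV + H_frac * 9 * 2.44
= 18.05 + 0.1387 * 9 * 2.44
= 21.0959 MJ/kg

21.0959 MJ/kg


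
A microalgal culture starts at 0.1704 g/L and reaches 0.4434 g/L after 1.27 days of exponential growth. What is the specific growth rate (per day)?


mu = ln(X2/X1) / dt
= ln(0.4434/0.1704) / 1.27
= 0.7530 per day

0.7530 per day


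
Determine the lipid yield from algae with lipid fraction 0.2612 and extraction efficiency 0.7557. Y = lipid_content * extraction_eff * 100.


Y = lipid_content * extraction_eff * 100
= 0.2612 * 0.7557 * 100
= 19.7389%

19.7389%


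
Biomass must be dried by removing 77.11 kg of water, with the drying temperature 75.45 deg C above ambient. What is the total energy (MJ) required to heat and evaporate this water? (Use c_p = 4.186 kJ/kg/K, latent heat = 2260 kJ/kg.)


E = m_water * (4.186 * dT + 2260) / 1000
= 77.11 * (4.186 * 75.45 + 2260) / 1000
= 198.6225 MJ

198.6225 MJ


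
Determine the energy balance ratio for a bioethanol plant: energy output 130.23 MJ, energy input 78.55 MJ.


EROI = E_out / E_in
= 130.23 / 78.55
= 1.6579

1.6579


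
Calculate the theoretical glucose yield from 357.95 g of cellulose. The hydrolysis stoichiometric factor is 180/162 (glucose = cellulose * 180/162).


glucose = cellulose * 180/162
= 357.95 * 180/162
= 397.7222 g

397.7222 g


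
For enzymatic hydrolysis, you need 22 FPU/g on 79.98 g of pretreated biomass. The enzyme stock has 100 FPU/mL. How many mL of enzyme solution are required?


V = dosage * m_sub / activity
V = 22 * 79.98 / 100
V = 17.5956 mL

17.5956 mL


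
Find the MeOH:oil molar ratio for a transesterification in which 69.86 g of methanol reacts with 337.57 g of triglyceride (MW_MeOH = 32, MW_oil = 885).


Molar ratio = n_MeOH / n_oil = (MeOH/32) / (oil/885) = (MeOH * 885) / (32 * oil)
= (69.86 * 885) / (32 * 337.57)
= 5.7235

5.7235


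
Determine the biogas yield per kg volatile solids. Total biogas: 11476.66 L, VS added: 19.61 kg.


Y = V / VS
= 11476.66 / 19.61
= 585.2453 L/kg VS

585.2453 L/kg VS


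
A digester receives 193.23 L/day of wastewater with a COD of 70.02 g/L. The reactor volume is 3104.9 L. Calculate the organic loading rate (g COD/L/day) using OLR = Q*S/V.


OLR = Q * S / V
= 193.23 * 70.02 / 3104.9
= 4.3576 g/L/day

4.3576 g/L/day


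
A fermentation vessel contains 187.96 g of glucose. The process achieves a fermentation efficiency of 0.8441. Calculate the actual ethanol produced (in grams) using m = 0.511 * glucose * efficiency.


Actual ethanol: m = 0.511 * 187.96 * 0.8441
m = 81.0737 g

81.0737 g


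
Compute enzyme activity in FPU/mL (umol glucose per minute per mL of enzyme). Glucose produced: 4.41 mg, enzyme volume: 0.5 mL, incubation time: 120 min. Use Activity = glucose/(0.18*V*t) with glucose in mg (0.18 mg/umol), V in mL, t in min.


Activity = glucose_mg / (0.18 mg/umol * V_mL * t_min)
= 4.41 / (0.18 * 0.5 * 120)
= 0.4083 FPU/mL

0.4083 FPU/mL


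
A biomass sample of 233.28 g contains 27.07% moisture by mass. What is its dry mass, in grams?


Wd = Ww * (1 - MC/100)
= 233.28 * (1 - 27.07/100)
= 170.1311 g

170.1311 g


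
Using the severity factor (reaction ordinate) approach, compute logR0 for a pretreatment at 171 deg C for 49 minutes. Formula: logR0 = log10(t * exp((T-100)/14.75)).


logR0 = log10(t * exp((T - 100) / 14.75))
= log10(49 * exp((171 - 100) / 14.75))
= 3.7807

3.7807


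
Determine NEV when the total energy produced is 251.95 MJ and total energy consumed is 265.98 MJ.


NEV = E_out - E_in
= 251.95 - 265.98
= -14.0300 MJ

-14.0300 MJ


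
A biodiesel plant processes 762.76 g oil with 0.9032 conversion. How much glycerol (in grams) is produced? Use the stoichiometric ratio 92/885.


glycerol = oil * conv * (92/885)
= 762.76 * 0.9032 * 92 / 885
= 71.6170 g

71.6170 g


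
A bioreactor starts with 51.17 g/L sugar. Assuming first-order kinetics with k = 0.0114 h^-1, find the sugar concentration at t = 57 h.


S = S0 * exp(-k * t)
S = 51.17 * exp(-0.0114 * 57)
S = 26.7184 g/L

26.7184 g/L


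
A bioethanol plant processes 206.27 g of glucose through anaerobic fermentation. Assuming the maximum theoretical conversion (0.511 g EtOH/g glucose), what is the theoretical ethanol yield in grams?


Theoretical ethanol yield: m_EtOH = 0.511 * m_glucose
m_EtOH = 0.511 * 206.27 = 105.4040 g

105.4040 g


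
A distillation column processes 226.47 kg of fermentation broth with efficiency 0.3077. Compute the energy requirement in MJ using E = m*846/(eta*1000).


E = m * 846 / (eta * 1000)
= 226.47 * 846 / (0.3077 * 1000)
= 622.6637 MJ

622.6637 MJ


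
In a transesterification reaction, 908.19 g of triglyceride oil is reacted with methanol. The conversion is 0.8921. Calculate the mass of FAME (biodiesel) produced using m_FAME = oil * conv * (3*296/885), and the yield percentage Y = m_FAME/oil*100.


m_FAME = oil * conv * (3 * 296 / 885) = oil * conv * (888/885)
= 908.19 * 0.8921 * 888 / 885
= 812.9427 g
Y = m_FAME / oil * 100 = conv * (888/885) * 100
= 0.8921 * 888 / 885 * 100
= 89.51%

812.9427 g FAME; Y = 89.51%


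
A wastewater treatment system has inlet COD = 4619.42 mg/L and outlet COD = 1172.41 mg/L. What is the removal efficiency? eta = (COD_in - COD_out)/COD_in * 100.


eta = (COD_in - COD_out) / COD_in * 100
= (4619.42 - 1172.41) / 4619.42 * 100
= 74.6200%

74.6200%


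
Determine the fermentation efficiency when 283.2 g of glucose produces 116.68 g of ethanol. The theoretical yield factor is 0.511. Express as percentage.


Fermentation efficiency = (actual / (0.511 * glucose)) * 100
= (116.68 / (0.511 * 283.2)) * 100
= 80.6273%

80.6273%


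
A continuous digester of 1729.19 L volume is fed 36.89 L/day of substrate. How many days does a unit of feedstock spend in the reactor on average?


HRT = V / Q
= 1729.19 / 36.89
= 46.8742 days

46.8742 days


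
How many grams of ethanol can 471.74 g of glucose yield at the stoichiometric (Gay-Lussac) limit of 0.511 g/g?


Theoretical ethanol yield: m_EtOH = 0.511 * m_glucose
m_EtOH = 0.511 * 471.74 = 241.0591 g

241.0591 g


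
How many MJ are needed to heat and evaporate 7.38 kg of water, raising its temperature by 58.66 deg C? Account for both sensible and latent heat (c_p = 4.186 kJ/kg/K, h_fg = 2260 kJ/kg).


E = m_water * (4.186 * dT + 2260) / 1000
= 7.38 * (4.186 * 58.66 + 2260) / 1000
= 18.4910 MJ

18.4910 MJ


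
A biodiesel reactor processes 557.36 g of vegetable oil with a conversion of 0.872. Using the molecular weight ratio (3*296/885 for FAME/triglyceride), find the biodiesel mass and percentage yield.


m_FAME = oil * conv * (3 * 296 / 885) = oil * conv * (888/885)
= 557.36 * 0.872 * 888 / 885
= 487.6654 g
Y = m_FAME / oil * 100 = conv * (888/885) * 100
= 0.872 * 888 / 885 * 100
= 87.50%

487.6654 g FAME; Y = 87.50%


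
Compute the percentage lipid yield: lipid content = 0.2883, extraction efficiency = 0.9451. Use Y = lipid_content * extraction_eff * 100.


Y = lipid_content * extraction_eff * 100
= 0.2883 * 0.9451 * 100
= 27.2472%

27.2472%


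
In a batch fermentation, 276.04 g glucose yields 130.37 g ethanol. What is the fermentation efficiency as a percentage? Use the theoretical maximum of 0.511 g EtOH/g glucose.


Fermentation efficiency = (actual / (0.511 * glucose)) * 100
= (130.37 / (0.511 * 276.04)) * 100
= 92.4240%

92.4240%


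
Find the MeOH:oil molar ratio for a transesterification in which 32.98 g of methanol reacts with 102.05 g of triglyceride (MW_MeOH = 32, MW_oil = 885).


Molar ratio = n_MeOH / n_oil = (MeOH/32) / (oil/885) = (MeOH * 885) / (32 * oil)
= (32.98 * 885) / (32 * 102.05)
= 8.9378

8.9378


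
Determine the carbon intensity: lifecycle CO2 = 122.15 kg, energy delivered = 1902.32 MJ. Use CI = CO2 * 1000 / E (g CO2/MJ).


CI = CO2 * 1000 / E
= 122.15 * 1000 / 1902.32
= 64.2111 g CO2/MJ

64.2111 g CO2/MJ


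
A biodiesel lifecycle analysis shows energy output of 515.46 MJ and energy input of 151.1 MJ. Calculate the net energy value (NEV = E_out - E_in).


NEV = E_out - E_in
= 515.46 - 151.1
= 364.3600 MJ

364.3600 MJ


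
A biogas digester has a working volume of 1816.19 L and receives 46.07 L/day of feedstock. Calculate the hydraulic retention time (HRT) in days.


HRT = V / Q
= 1816.19 / 46.07
= 39.4224 days

39.4224 days


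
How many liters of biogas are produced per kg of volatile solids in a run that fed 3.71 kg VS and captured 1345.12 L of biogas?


Y = V / VS
= 1345.12 / 3.71
= 362.5660 L/kg VS

362.5660 L/kg VS


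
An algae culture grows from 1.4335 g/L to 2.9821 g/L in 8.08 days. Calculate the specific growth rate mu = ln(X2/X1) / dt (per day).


mu = ln(X2/X1) / dt
= ln(2.9821/1.4335) / 8.08
= 0.0907 per day

0.0907 per day


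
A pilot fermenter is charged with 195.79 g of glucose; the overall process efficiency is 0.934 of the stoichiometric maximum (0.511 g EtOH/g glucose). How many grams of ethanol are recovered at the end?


Actual ethanol: m = 0.511 * 195.79 * 0.934
m = 93.4455 g

93.4455 g


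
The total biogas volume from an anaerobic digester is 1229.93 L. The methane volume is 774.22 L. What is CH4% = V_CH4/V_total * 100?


CH4% = V_CH4 / V_total * 100
= 774.22 / 1229.93 * 100
= 62.9483%

62.9483%


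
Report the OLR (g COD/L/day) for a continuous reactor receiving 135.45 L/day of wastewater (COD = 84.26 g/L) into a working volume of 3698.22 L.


OLR = Q * S / V
= 135.45 * 84.26 / 3698.22
= 3.0861 g/L/day

3.0861 g/L/day


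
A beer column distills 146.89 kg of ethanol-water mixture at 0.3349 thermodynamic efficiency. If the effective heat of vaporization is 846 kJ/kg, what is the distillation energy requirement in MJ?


E = m * 846 / (eta * 1000)
= 146.89 * 846 / (0.3349 * 1000)
= 371.0628 MJ

371.0628 MJ


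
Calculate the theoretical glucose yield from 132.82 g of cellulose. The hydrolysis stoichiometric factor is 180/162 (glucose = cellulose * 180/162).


glucose = cellulose * 180/162
= 132.82 * 180/162
= 147.5778 g

147.5778 g


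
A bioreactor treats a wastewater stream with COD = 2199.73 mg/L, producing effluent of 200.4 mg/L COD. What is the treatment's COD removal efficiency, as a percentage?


eta = (COD_in - COD_out) / COD_in * 100
= (2199.73 - 200.4) / 2199.73 * 100
= 90.8898%

90.8898%


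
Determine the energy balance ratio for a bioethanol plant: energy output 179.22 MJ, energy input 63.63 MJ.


EROI = E_out / E_in
= 179.22 / 63.63
= 2.8166

2.8166


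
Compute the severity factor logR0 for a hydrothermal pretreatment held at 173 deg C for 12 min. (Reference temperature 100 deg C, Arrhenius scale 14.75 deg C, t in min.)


logR0 = log10(t * exp((T - 100) / 14.75))
= log10(12 * exp((173 - 100) / 14.75))
= 3.2286

3.2286


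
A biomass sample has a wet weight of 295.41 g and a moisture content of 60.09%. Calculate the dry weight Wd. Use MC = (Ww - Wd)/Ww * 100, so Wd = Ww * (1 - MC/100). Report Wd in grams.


Wd = Ww * (1 - MC/100)
= 295.41 * (1 - 60.09/100)
= 117.8981 g

117.8981 g


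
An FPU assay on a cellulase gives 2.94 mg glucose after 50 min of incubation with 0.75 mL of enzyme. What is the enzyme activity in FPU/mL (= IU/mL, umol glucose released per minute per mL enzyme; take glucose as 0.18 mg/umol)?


Activity = glucose_mg / (0.18 mg/umol * V_mL * t_min)
= 2.94 / (0.18 * 0.75 * 50)
= 0.4356 FPU/mL

0.4356 FPU/mL


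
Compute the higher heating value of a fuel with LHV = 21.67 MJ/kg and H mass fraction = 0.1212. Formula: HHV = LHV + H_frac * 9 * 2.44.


HHV = LHV + H_frac * 9 * 2.44
= 21.67 + 0.1212 * 9 * 2.44
= 24.3316 MJ/kg

24.3316 MJ/kg


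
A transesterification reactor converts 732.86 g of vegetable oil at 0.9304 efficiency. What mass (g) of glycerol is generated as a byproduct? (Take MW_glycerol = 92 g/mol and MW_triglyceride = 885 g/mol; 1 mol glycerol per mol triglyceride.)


glycerol = oil * conv * (92/885)
= 732.86 * 0.9304 * 92 / 885
= 70.8819 g

70.8819 g


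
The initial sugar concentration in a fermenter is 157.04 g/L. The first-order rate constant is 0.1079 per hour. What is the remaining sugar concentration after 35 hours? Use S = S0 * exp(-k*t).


S = S0 * exp(-k * t)
S = 157.04 * exp(-0.1079 * 35)
S = 3.5966 g/L

3.5966 g/L


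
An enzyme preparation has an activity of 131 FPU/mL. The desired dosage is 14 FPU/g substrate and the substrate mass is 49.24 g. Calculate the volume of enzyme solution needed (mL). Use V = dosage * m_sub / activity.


V = dosage * m_sub / activity
V = 14 * 49.24 / 131
V = 5.2623 mL

5.2623 mL


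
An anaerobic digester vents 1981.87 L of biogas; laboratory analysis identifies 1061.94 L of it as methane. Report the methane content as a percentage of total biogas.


CH4% = V_CH4 / V_total * 100
= 1061.94 / 1981.87 * 100
= 53.5827%

53.5827%


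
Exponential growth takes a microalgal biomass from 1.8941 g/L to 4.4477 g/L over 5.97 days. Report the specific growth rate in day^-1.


mu = ln(X2/X1) / dt
= ln(4.4477/1.8941) / 5.97
= 0.1430 per day

0.1430 per day


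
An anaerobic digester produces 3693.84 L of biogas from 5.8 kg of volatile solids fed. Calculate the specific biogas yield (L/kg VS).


Y = V / VS
= 3693.84 / 5.8
= 636.8690 L/kg VS

636.8690 L/kg VS


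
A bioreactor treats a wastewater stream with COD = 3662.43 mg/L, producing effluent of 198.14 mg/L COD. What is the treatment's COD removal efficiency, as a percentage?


eta = (COD_in - COD_out) / COD_in * 100
= (3662.43 - 198.14) / 3662.43 * 100
= 94.5899%

94.5899%


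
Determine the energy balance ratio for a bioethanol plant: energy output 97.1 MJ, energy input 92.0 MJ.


EROI = E_out / E_in
= 97.1 / 92.0
= 1.0554

1.0554


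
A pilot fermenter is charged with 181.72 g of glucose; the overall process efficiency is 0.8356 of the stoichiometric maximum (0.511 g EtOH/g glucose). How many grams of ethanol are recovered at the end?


Actual ethanol: m = 0.511 * 181.72 * 0.8356
m = 77.5929 g

77.5929 g


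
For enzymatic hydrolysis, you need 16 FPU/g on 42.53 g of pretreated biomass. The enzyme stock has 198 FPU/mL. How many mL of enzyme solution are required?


V = dosage * m_sub / activity
V = 16 * 42.53 / 198
V = 3.4368 mL

3.4368 mL


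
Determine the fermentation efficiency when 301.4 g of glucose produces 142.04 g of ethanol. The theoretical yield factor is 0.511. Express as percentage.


Fermentation efficiency = (actual / (0.511 * glucose)) * 100
= (142.04 / (0.511 * 301.4)) * 100
= 92.2245%

92.2245%


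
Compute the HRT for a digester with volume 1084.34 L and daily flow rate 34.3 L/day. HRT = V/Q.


HRT = V / Q
= 1084.34 / 34.3
= 31.6134 days

31.6134 days


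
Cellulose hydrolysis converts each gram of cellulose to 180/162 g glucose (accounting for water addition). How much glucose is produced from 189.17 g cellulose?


glucose = cellulose * 180/162
= 189.17 * 180/162
= 210.1889 g

210.1889 g


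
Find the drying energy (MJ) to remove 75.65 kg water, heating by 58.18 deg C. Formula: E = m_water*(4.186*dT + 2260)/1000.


E = m_water * (4.186 * dT + 2260) / 1000
= 75.65 * (4.186 * 58.18 + 2260) / 1000
= 189.3929 MJ

189.3929 MJ


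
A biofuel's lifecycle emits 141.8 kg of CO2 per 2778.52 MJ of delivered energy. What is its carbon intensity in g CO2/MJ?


CI = CO2 * 1000 / E
= 141.8 * 1000 / 2778.52
= 51.0344 g CO2/MJ

51.0344 g CO2/MJ


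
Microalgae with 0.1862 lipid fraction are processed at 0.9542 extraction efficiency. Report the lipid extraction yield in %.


Y = lipid_content * extraction_eff * 100
= 0.1862 * 0.9542 * 100
= 17.7672%

17.7672%


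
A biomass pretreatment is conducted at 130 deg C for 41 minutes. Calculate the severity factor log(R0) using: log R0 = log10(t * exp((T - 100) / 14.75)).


logR0 = log10(t * exp((T - 100) / 14.75))
= log10(41 * exp((130 - 100) / 14.75))
= 2.4961

2.4961


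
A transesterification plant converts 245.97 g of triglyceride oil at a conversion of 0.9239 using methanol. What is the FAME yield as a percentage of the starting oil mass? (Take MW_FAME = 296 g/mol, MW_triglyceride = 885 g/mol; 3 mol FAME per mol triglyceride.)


m_FAME = oil * conv * (3 * 296 / 885) = oil * conv * (888/885)
= 245.97 * 0.9239 * 888 / 885
= 228.0220 g
Y = m_FAME / oil * 100 = conv * (888/885) * 100
= 0.9239 * 888 / 885 * 100
= 92.70%

92.70%


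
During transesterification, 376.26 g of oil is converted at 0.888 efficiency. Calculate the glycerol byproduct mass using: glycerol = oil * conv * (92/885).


glycerol = oil * conv * (92/885)
= 376.26 * 0.888 * 92 / 885
= 34.7333 g

34.7333 g


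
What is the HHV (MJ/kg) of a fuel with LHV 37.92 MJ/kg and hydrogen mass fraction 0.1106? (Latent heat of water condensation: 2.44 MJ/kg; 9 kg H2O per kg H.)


HHV = LHV + H_frac * 9 * 2.44
= 37.92 + 0.1106 * 9 * 2.44
= 40.3488 MJ/kg

40.3488 MJ/kg


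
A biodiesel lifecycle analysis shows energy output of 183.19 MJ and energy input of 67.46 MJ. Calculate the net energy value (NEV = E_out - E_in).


NEV = E_out - E_in
= 183.19 - 67.46
= 115.7300 MJ

115.7300 MJ


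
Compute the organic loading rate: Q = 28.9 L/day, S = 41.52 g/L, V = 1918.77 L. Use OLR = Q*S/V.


OLR = Q * S / V
= 28.9 * 41.52 / 1918.77
= 0.6254 g/L/day

0.6254 g/L/day


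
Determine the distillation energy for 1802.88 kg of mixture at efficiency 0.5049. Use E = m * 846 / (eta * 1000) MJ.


E = m * 846 / (eta * 1000)
= 1802.88 * 846 / (0.5049 * 1000)
= 3020.8684 MJ

3020.8684 MJ


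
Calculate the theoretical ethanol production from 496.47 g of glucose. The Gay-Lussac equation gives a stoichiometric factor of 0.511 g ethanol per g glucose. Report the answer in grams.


Theoretical ethanol yield: m_EtOH = 0.511 * m_glucose
m_EtOH = 0.511 * 496.47 = 253.6962 g

253.6962 g


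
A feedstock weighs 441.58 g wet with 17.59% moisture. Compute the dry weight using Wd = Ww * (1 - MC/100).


Wd = Ww * (1 - MC/100)
= 441.58 * (1 - 17.59/100)
= 363.9061 g

363.9061 g


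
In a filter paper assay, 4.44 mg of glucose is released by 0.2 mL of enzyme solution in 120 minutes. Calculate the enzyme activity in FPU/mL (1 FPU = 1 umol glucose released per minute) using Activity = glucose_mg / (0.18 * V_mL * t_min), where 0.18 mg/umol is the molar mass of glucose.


Activity = glucose_mg / (0.18 mg/umol * V_mL * t_min)
= 4.44 / (0.18 * 0.2 * 120)
= 1.0278 FPU/mL

1.0278 FPU/mL


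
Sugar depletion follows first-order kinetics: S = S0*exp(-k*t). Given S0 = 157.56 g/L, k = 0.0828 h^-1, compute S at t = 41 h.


S = S0 * exp(-k * t)
S = 157.56 * exp(-0.0828 * 41)
S = 5.2857 g/L

5.2857 g/L


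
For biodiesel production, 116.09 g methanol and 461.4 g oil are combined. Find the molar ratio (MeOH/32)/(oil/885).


Molar ratio = n_MeOH / n_oil = (MeOH/32) / (oil/885) = (MeOH * 885) / (32 * oil)
= (116.09 * 885) / (32 * 461.4)
= 6.9584

6.9584


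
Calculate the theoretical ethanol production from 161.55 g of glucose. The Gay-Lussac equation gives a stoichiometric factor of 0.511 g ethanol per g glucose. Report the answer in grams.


Theoretical ethanol yield: m_EtOH = 0.511 * m_glucose
m_EtOH = 0.511 * 161.55 = 82.5521 g

82.5521 g


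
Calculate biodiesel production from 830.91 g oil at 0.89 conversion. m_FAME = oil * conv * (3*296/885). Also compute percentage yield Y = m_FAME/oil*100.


m_FAME = oil * conv * (3 * 296 / 885) = oil * conv * (888/885)
= 830.91 * 0.89 * 888 / 885
= 742.0167 g
Y = m_FAME / oil * 100 = conv * (888/885) * 100
= 0.89 * 888 / 885 * 100
= 89.30%

742.0167 g FAME; Y = 89.30%


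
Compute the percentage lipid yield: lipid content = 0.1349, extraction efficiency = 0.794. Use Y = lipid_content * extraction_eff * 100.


Y = lipid_content * extraction_eff * 100
= 0.1349 * 0.794 * 100
= 10.7111%

10.7111%


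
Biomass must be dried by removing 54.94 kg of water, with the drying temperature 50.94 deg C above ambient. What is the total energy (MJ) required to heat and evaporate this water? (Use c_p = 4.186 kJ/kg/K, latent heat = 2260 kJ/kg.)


E = m_water * (4.186 * dT + 2260) / 1000
= 54.94 * (4.186 * 50.94 + 2260) / 1000
= 135.8795 MJ

135.8795 MJ


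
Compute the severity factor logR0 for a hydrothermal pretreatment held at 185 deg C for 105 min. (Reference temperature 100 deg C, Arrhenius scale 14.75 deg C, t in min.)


logR0 = log10(t * exp((T - 100) / 14.75))
= log10(105 * exp((185 - 100) / 14.75))
= 4.5239

4.5239


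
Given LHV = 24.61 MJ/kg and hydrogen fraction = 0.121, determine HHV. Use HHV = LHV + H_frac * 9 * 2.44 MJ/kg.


HHV = LHV + H_frac * 9 * 2.44
= 24.61 + 0.121 * 9 * 2.44
= 27.2672 MJ/kg

27.2672 MJ/kg


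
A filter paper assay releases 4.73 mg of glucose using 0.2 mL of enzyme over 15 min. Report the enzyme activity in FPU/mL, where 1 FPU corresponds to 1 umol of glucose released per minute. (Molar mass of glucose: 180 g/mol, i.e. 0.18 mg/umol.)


Activity = glucose_mg / (0.18 mg/umol * V_mL * t_min)
= 4.73 / (0.18 * 0.2 * 15)
= 8.7593 FPU/mL

8.7593 FPU/mL


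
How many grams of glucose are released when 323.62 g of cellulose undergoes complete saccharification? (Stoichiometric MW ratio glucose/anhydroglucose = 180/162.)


glucose = cellulose * 180/162
= 323.62 * 180/162
= 359.5778 g

359.5778 g


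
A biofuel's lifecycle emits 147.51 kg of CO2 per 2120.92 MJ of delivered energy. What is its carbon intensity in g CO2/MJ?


CI = CO2 * 1000 / E
= 147.51 * 1000 / 2120.92
= 69.5500 g CO2/MJ

69.5500 g CO2/MJ


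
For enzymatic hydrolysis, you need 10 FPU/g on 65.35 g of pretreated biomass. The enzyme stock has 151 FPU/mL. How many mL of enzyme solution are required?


V = dosage * m_sub / activity
V = 10 * 65.35 / 151
V = 4.3278 mL

4.3278 mL


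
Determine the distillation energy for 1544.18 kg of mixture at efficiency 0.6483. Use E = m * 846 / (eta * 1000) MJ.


E = m * 846 / (eta * 1000)
= 1544.18 * 846 / (0.6483 * 1000)
= 2015.0799 MJ

2015.0799 MJ


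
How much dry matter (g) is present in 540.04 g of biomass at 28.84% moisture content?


Wd = Ww * (1 - MC/100)
= 540.04 * (1 - 28.84/100)
= 384.2925 g

384.2925 g


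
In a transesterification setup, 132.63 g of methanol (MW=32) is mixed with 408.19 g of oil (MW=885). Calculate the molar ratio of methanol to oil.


Molar ratio = n_MeOH / n_oil = (MeOH/32) / (oil/885) = (MeOH * 885) / (32 * oil)
= (132.63 * 885) / (32 * 408.19)
= 8.9861

8.9861


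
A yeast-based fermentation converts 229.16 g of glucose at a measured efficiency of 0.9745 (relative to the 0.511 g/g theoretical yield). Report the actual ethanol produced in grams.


Actual ethanol: m = 0.511 * 229.16 * 0.9745
m = 114.1147 g

114.1147 g


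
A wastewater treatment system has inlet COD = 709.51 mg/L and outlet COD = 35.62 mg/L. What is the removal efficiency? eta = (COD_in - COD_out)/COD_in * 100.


eta = (COD_in - COD_out) / COD_in * 100
= (709.51 - 35.62) / 709.51 * 100
= 94.9796%

94.9796%
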